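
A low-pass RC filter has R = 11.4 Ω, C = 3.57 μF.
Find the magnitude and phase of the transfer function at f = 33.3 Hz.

Step 1 — Angular frequency: ω = 2π·33.3 = 209.2 rad/s.
Step 2 — Transfer function: H(jω) = 1/(1 + jωRC).
Step 3 — Denominator: 1 + jωRC = 1 + j·209.2·11.4·3.57e-06 = 1 + j0.008515.
Step 4 — H = 0.9999 - j0.008515.
Step 5 — Magnitude: |H| = 1 (-0.0 dB); phase: φ = -0.5°.

|H| = 1 (-0.0 dB), φ = -0.5°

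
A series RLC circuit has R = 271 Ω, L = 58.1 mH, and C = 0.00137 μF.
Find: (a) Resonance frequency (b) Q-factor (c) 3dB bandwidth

Step 1 — Resonance condition Im(Z)=0 gives ω₀ = 1/√(LC).
Step 2 — ω₀ = 1/√(0.0581·1.37e-09) = 1.121e+05 rad/s.
Step 3 — f₀ = ω₀/(2π) = 1.784e+04 Hz.
Step 4 — Series Q: Q = ω₀L/R = 1.121e+05·0.0581/271 = 24.03.
Step 5 — 3dB bandwidth: Δω = ω₀/Q = 4664 rad/s; BW = Δω/(2π) = 742.4 Hz.

(a) f₀ = 1.784e+04 Hz  (b) Q = 24.03  (c) BW = 742.4 Hz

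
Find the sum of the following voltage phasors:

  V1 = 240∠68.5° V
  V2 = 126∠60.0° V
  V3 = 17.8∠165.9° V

Step 1 — Convert each phasor to rectangular form:
  V1 = 240·(cos(68.5°) + j·sin(68.5°)) = 87.96 + j223.3 V
  V2 = 126·(cos(60.0°) + j·sin(60.0°)) = 63 + j109.1 V
  V3 = 17.8·(cos(165.9°) + j·sin(165.9°)) = -17.26 + j4.336 V
Step 2 — Sum components: V_total = 133.7 + j336.8 V.
Step 3 — Convert to polar: |V_total| = 362.3 V, ∠V_total = 68.3°.

V_total = 362.3∠68.3° V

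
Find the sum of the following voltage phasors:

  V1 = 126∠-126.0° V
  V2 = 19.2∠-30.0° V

Step 1 — Convert each phasor to rectangular form:
  V1 = 126·(cos(-126.0°) + j·sin(-126.0°)) = -74.06 - j101.9 V
  V2 = 19.2·(cos(-30.0°) + j·sin(-30.0°)) = 16.63 - j9.6 V
Step 2 — Sum components: V_total = -57.43 - j111.5 V.
Step 3 — Convert to polar: |V_total| = 125.5 V, ∠V_total = -117.2°.

V_total = 125.5∠-117.2° V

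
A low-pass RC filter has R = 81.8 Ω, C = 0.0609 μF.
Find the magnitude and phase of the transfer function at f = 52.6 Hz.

Step 1 — Angular frequency: ω = 2π·52.6 = 330.5 rad/s.
Step 2 — Transfer function: H(jω) = 1/(1 + jωRC).
Step 3 — Denominator: 1 + jωRC = 1 + j·330.5·81.8·6.09e-08 = 1 + j0.001646.
Step 4 — H = 1 - j0.001646.
Step 5 — Magnitude: |H| = 1 (-0.0 dB); phase: φ = -0.1°.

|H| = 1 (-0.0 dB), φ = -0.1°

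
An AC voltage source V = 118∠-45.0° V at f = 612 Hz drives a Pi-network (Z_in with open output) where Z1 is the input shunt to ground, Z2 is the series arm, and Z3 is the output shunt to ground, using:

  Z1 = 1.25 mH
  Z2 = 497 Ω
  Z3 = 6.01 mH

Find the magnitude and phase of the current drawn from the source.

Step 1 — Angular frequency: ω = 2π·f = 2π·612 = 3845 rad/s.
Step 2 — Component impedances:
  Z1: Z = jωL = j·3845·0.00125 = 0 + j4.807 Ω
  Z2: Z = R = 497 Ω
  Z3: Z = jωL = j·3845·0.00601 = 0 + j23.11 Ω
Step 3 — With open output, the series arm Z2 and the output shunt Z3 appear in series to ground: Z2 + Z3 = 497 + j23.11 Ω.
Step 4 — Parallel with input shunt Z1: Z_in = Z1 || (Z2 + Z3) = 0.04634 + j4.804 Ω = 4.804∠89.4° Ω.
Step 5 — Source phasor: V = 118∠-45.0° V = 83.44 - j83.44 V.
Step 6 — Ohm's law: I = V / Z_total = (83.44 - j83.44) / (0.04634 + j4.804) = -17.2 - j17.53 A.
Step 7 — Convert to polar: |I| = 24.56 A, ∠I = -134.4°.

I = 24.56∠-134.4° A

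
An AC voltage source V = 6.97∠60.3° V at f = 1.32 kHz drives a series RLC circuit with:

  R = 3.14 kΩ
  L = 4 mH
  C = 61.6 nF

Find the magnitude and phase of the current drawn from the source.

Step 1 — Angular frequency: ω = 2π·f = 2π·1320 = 8294 rad/s.
Step 2 — Component impedances:
  R: Z = R = 3140 Ω
  L: Z = jωL = j·8294·0.004 = 0 + j33.18 Ω
  C: Z = 1/(jωC) = -j/(ω·C) = 0 - j1957 Ω
Step 3 — Series combination: Z_total = R + L + C = 3140 - j1924 Ω = 3683∠-31.5° Ω.
Step 4 — Source phasor: V = 6.97∠60.3° V = 3.453 + j6.054 V.
Step 5 — Ohm's law: I = V / Z_total = (3.453 + j6.054) / (3140 - j1924) = -5.944e-05 + j0.001892 A.
Step 6 — Convert to polar: |I| = 0.001893 A, ∠I = 91.8°.

I = 0.001893∠91.8° A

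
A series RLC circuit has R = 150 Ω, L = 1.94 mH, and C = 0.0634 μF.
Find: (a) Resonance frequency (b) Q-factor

Step 1 — Resonance condition Im(Z)=0 gives ω₀ = 1/√(LC).
Step 2 — ω₀ = 1/√(0.00194·6.34e-08) = 9.017e+04 rad/s.
Step 3 — f₀ = ω₀/(2π) = 1.435e+04 Hz.
Step 4 — Series Q: Q = ω₀L/R = 9.017e+04·0.00194/150 = 1.166.

(a) f₀ = 1.435e+04 Hz  (b) Q = 1.166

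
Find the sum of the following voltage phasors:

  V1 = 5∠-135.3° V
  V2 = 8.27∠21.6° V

Step 1 — Convert each phasor to rectangular form:
  V1 = 5·(cos(-135.3°) + j·sin(-135.3°)) = -3.554 - j3.517 V
  V2 = 8.27·(cos(21.6°) + j·sin(21.6°)) = 7.689 + j3.044 V
Step 2 — Sum components: V_total = 4.135 - j0.4726 V.
Step 3 — Convert to polar: |V_total| = 4.162 V, ∠V_total = -6.5°.

V_total = 4.162∠-6.5° V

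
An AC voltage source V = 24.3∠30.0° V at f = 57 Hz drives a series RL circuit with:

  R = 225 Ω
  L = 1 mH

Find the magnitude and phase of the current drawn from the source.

Step 1 — Angular frequency: ω = 2π·f = 2π·57 = 358.1 rad/s.
Step 2 — Component impedances:
  R: Z = R = 225 Ω
  L: Z = jωL = j·358.1·0.001 = 0 + j0.3581 Ω
Step 3 — Series combination: Z_total = R + L = 225 + j0.3581 Ω = 225∠0.1° Ω.
Step 4 — Source phasor: V = 24.3∠30.0° V = 21.04 + j12.15 V.
Step 5 — Ohm's law: I = V / Z_total = (21.04 + j12.15) / (225 + j0.3581) = 0.09362 + j0.05385 A.
Step 6 — Convert to polar: |I| = 0.108 A, ∠I = 29.9°.

I = 0.108∠29.9° A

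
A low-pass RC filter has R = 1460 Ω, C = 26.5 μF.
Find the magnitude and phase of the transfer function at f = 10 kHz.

Step 1 — Angular frequency: ω = 2π·1e+04 = 6.283e+04 rad/s.
Step 2 — Transfer function: H(jω) = 1/(1 + jωRC).
Step 3 — Denominator: 1 + jωRC = 1 + j·6.283e+04·1460·2.65e-05 = 1 + j2431.
Step 4 — H = 1.692e-07 - j0.0004114.
Step 5 — Magnitude: |H| = 0.0004114 (-67.7 dB); phase: φ = -90.0°.

|H| = 0.0004114 (-67.7 dB), φ = -90.0°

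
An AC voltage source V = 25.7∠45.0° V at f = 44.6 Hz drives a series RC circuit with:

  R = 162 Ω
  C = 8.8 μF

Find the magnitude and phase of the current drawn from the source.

Step 1 — Angular frequency: ω = 2π·f = 2π·44.6 = 280.2 rad/s.
Step 2 — Component impedances:
  R: Z = R = 162 Ω
  C: Z = 1/(jωC) = -j/(ω·C) = 0 - j405.5 Ω
Step 3 — Series combination: Z_total = R + C = 162 - j405.5 Ω = 436.7∠-68.2° Ω.
Step 4 — Source phasor: V = 25.7∠45.0° V = 18.17 + j18.17 V.
Step 5 — Ohm's law: I = V / Z_total = (18.17 + j18.17) / (162 - j405.5) = -0.02321 + j0.05409 A.
Step 6 — Convert to polar: |I| = 0.05885 A, ∠I = 113.2°.

I = 0.05885∠113.2° A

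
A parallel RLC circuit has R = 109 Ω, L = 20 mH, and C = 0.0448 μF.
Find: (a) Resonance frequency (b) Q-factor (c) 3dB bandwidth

Step 1 — Resonance: ω₀ = 1/√(LC) = 1/√(0.02·4.48e-08) = 3.341e+04 rad/s.
Step 2 — f₀ = ω₀/(2π) = 5317 Hz.
Step 3 — Parallel Q: Q = R/(ω₀L) = 109/(3.341e+04·0.02) = 0.1631.
Step 4 — Bandwidth: Δω = ω₀/Q = 2.048e+05 rad/s; BW = Δω/(2π) = 3.259e+04 Hz.

(a) f₀ = 5317 Hz  (b) Q = 0.1631  (c) BW = 3.259e+04 Hz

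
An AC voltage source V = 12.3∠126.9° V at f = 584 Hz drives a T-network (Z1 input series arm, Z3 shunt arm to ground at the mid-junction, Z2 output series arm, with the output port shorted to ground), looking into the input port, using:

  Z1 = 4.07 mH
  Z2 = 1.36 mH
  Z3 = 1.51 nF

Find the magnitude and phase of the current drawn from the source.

Step 1 — Angular frequency: ω = 2π·f = 2π·584 = 3669 rad/s.
Step 2 — Component impedances:
  Z1: Z = jωL = j·3669·0.00407 = 0 + j14.93 Ω
  Z2: Z = jωL = j·3669·0.00136 = 0 + j4.99 Ω
  Z3: Z = 1/(jωC) = -j/(ω·C) = 0 - j1.805e+05 Ω
Step 3 — With the output port shorted to ground, the output series arm Z2 runs from the junction to ground; the shunt arm Z3 also runs from the junction to ground. They appear in parallel: Z3 || Z2 = 0 + j4.99 Ω.
Step 4 — Series with input arm Z1: Z_in = Z1 + (Z3 || Z2) = 0 + j19.92 Ω = 19.92∠90.0° Ω.
Step 5 — Source phasor: V = 12.3∠126.9° V = -7.385 + j9.836 V.
Step 6 — Ohm's law: I = V / Z_total = (-7.385 + j9.836) / (0 + j19.92) = 0.4937 + j0.3707 A.
Step 7 — Convert to polar: |I| = 0.6173 A, ∠I = 36.9°.

I = 0.6173∠36.9° A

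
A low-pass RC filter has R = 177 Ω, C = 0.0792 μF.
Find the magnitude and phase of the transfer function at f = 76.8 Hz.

Step 1 — Angular frequency: ω = 2π·76.8 = 482.5 rad/s.
Step 2 — Transfer function: H(jω) = 1/(1 + jωRC).
Step 3 — Denominator: 1 + jωRC = 1 + j·482.5·177·7.92e-08 = 1 + j0.006765.
Step 4 — H = 1 - j0.006764.
Step 5 — Magnitude: |H| = 1 (-0.0 dB); phase: φ = -0.4°.

|H| = 1 (-0.0 dB), φ = -0.4°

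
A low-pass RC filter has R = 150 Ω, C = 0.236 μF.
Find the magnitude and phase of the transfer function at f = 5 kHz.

Step 1 — Angular frequency: ω = 2π·5000 = 3.142e+04 rad/s.
Step 2 — Transfer function: H(jω) = 1/(1 + jωRC).
Step 3 — Denominator: 1 + jωRC = 1 + j·3.142e+04·150·2.36e-07 = 1 + j1.112.
Step 4 — H = 0.4471 - j0.4972.
Step 5 — Magnitude: |H| = 0.6686 (-3.5 dB); phase: φ = -48.0°.

|H| = 0.6686 (-3.5 dB), φ = -48.0°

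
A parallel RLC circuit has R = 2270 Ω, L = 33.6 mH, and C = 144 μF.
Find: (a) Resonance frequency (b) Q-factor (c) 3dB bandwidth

Step 1 — Resonance: ω₀ = 1/√(LC) = 1/√(0.0336·0.000144) = 454.6 rad/s.
Step 2 — f₀ = ω₀/(2π) = 72.36 Hz.
Step 3 — Parallel Q: Q = R/(ω₀L) = 2270/(454.6·0.0336) = 148.6.
Step 4 — Bandwidth: Δω = ω₀/Q = 3.059 rad/s; BW = Δω/(2π) = 0.4869 Hz.

(a) f₀ = 72.36 Hz  (b) Q = 148.6  (c) BW = 0.4869 Hz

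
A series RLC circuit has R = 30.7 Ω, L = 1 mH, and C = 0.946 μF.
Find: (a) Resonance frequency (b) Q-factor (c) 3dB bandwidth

Step 1 — Resonance: ω₀ = 1/√(LC) = 1/√(0.001·9.46e-07) = 3.251e+04 rad/s.
Step 2 — f₀ = ω₀/(2π) = 5175 Hz.
Step 3 — Series Q: Q = ω₀L/R = 3.251e+04·0.001/30.7 = 1.059.
Step 4 — Bandwidth: Δω = ω₀/Q = 3.07e+04 rad/s; BW = Δω/(2π) = 4886 Hz.

(a) f₀ = 5175 Hz  (b) Q = 1.059  (c) BW = 4886 Hz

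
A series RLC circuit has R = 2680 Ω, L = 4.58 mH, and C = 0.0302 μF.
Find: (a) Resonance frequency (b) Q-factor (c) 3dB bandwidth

Step 1 — Resonance: ω₀ = 1/√(LC) = 1/√(0.00458·3.02e-08) = 8.503e+04 rad/s.
Step 2 — f₀ = ω₀/(2π) = 1.353e+04 Hz.
Step 3 — Series Q: Q = ω₀L/R = 8.503e+04·0.00458/2680 = 0.1453.
Step 4 — Bandwidth: Δω = ω₀/Q = 5.852e+05 rad/s; BW = Δω/(2π) = 9.313e+04 Hz.

(a) f₀ = 1.353e+04 Hz  (b) Q = 0.1453  (c) BW = 9.313e+04 Hz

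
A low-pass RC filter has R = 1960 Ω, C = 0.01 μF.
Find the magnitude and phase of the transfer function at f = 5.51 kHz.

Step 1 — Angular frequency: ω = 2π·5510 = 3.462e+04 rad/s.
Step 2 — Transfer function: H(jω) = 1/(1 + jωRC).
Step 3 — Denominator: 1 + jωRC = 1 + j·3.462e+04·1960·1e-08 = 1 + j0.6786.
Step 4 — H = 0.6847 - j0.4646.
Step 5 — Magnitude: |H| = 0.8275 (-1.6 dB); phase: φ = -34.2°.

|H| = 0.8275 (-1.6 dB), φ = -34.2°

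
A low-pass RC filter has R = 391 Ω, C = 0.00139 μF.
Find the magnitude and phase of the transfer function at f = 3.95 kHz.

Step 1 — Angular frequency: ω = 2π·3950 = 2.482e+04 rad/s.
Step 2 — Transfer function: H(jω) = 1/(1 + jωRC).
Step 3 — Denominator: 1 + jωRC = 1 + j·2.482e+04·391·1.39e-09 = 1 + j0.01349.
Step 4 — H = 0.9998 - j0.01349.
Step 5 — Magnitude: |H| = 0.9999 (-0.0 dB); phase: φ = -0.8°.

|H| = 0.9999 (-0.0 dB), φ = -0.8°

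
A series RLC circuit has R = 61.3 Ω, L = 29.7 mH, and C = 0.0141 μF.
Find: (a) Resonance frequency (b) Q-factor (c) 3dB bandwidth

Step 1 — Resonance condition Im(Z)=0 gives ω₀ = 1/√(LC).
Step 2 — ω₀ = 1/√(0.0297·1.41e-08) = 4.887e+04 rad/s.
Step 3 — f₀ = ω₀/(2π) = 7777 Hz.
Step 4 — Series Q: Q = ω₀L/R = 4.887e+04·0.0297/61.3 = 23.68.
Step 5 — 3dB bandwidth: Δω = ω₀/Q = 2064 rad/s; BW = Δω/(2π) = 328.5 Hz.

(a) f₀ = 7777 Hz  (b) Q = 23.68  (c) BW = 328.5 Hz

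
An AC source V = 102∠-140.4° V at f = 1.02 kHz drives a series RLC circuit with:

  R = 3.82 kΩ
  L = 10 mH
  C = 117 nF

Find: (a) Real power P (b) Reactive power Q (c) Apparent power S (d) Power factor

Step 1 — Angular frequency: ω = 2π·f = 2π·1020 = 6409 rad/s.
Step 2 — Component impedances:
  R: Z = R = 3820 Ω
  L: Z = jωL = j·6409·0.01 = 0 + j64.09 Ω
  C: Z = 1/(jωC) = -j/(ω·C) = 0 - j1334 Ω
Step 3 — Series combination: Z_total = R + L + C = 3820 - j1270 Ω = 4025∠-18.4° Ω.
Step 4 — Source phasor: V = 102∠-140.4° V = -78.59 - j65.02 V.
Step 5 — Current: I = V / Z = -0.01343 - j0.02148 A = 0.02534∠-122.0° A.
Step 6 — Complex power: S = V·I* = 2.453 - j0.8151 VA.
Step 7 — Real power: P = Re(S) = 2.453 W.
Step 8 — Reactive power: Q = Im(S) = -0.8151 VAR.
Step 9 — Apparent power: |S| = 2.585 VA.
Step 10 — Power factor: PF = P/|S| = 0.949 (leading).

(a) P = 2.453 W  (b) Q = -0.8151 VAR  (c) S = 2.585 VA  (d) PF = 0.949 (leading)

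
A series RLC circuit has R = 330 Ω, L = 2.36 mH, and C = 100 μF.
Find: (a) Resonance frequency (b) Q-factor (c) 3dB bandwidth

Step 1 — Resonance condition Im(Z)=0 gives ω₀ = 1/√(LC).
Step 2 — ω₀ = 1/√(0.00236·0.0001) = 2058 rad/s.
Step 3 — f₀ = ω₀/(2π) = 327.6 Hz.
Step 4 — Series Q: Q = ω₀L/R = 2058·0.00236/330 = 0.01472.
Step 5 — 3dB bandwidth: Δω = ω₀/Q = 1.398e+05 rad/s; BW = Δω/(2π) = 2.225e+04 Hz.

(a) f₀ = 327.6 Hz  (b) Q = 0.01472  (c) BW = 2.225e+04 Hz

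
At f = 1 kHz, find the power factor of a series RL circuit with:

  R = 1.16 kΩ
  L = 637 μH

Step 1 — Angular frequency: ω = 2π·f = 2π·1000 = 6283 rad/s.
Step 2 — Component impedances:
  R: Z = R = 1160 Ω
  L: Z = jωL = j·6283·0.000637 = 0 + j4.002 Ω
Step 3 — Series combination: Z_total = R + L = 1160 + j4.002 Ω = 1160∠0.2° Ω.
Step 4 — Power factor: PF = cos(φ) = Re(Z)/|Z| = 1160/1160 = 1.
Step 5 — Type: Im(Z) = 4.002 ⇒ lagging (phase φ = 0.2°).

PF = 1 (lagging, φ = 0.2°)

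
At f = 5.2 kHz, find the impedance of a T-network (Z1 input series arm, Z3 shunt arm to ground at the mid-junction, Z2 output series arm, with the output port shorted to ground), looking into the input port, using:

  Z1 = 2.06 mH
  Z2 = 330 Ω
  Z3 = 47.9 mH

Step 1 — Angular frequency: ω = 2π·f = 2π·5200 = 3.267e+04 rad/s.
Step 2 — Component impedances:
  Z1: Z = jωL = j·3.267e+04·0.00206 = 0 + j67.31 Ω
  Z2: Z = R = 330 Ω
  Z3: Z = jωL = j·3.267e+04·0.0479 = 0 + j1565 Ω
Step 3 — With the output port shorted to ground, the output series arm Z2 runs from the junction to ground; the shunt arm Z3 also runs from the junction to ground. They appear in parallel: Z3 || Z2 = 316 + j66.62 Ω.
Step 4 — Series with input arm Z1: Z_in = Z1 + (Z3 || Z2) = 316 + j133.9 Ω = 343.2∠23.0° Ω.

Z = 316 + j133.9 Ω = 343.2∠23.0° Ω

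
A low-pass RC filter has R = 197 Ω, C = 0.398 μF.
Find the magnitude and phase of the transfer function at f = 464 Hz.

Step 1 — Angular frequency: ω = 2π·464 = 2915 rad/s.
Step 2 — Transfer function: H(jω) = 1/(1 + jωRC).
Step 3 — Denominator: 1 + jωRC = 1 + j·2915·197·3.98e-07 = 1 + j0.2286.
Step 4 — H = 0.9503 - j0.2172.
Step 5 — Magnitude: |H| = 0.9749 (-0.2 dB); phase: φ = -12.9°.

|H| = 0.9749 (-0.2 dB), φ = -12.9°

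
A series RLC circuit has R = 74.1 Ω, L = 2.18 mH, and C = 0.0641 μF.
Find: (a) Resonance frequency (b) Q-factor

Step 1 — Resonance condition Im(Z)=0 gives ω₀ = 1/√(LC).
Step 2 — ω₀ = 1/√(0.00218·6.41e-08) = 8.459e+04 rad/s.
Step 3 — f₀ = ω₀/(2π) = 1.346e+04 Hz.
Step 4 — Series Q: Q = ω₀L/R = 8.459e+04·0.00218/74.1 = 2.489.

(a) f₀ = 1.346e+04 Hz  (b) Q = 2.489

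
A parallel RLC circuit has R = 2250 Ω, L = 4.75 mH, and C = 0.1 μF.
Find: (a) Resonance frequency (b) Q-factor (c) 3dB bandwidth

Step 1 — Resonance: ω₀ = 1/√(LC) = 1/√(0.00475·1e-07) = 4.588e+04 rad/s.
Step 2 — f₀ = ω₀/(2π) = 7303 Hz.
Step 3 — Parallel Q: Q = R/(ω₀L) = 2250/(4.588e+04·0.00475) = 10.32.
Step 4 — Bandwidth: Δω = ω₀/Q = 4444 rad/s; BW = Δω/(2π) = 707.4 Hz.

(a) f₀ = 7303 Hz  (b) Q = 10.32  (c) BW = 707.4 Hz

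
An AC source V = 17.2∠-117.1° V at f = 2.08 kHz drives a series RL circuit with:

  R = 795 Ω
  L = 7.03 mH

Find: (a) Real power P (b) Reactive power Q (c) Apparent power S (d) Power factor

Step 1 — Angular frequency: ω = 2π·f = 2π·2080 = 1.307e+04 rad/s.
Step 2 — Component impedances:
  R: Z = R = 795 Ω
  L: Z = jωL = j·1.307e+04·0.00703 = 0 + j91.88 Ω
Step 3 — Series combination: Z_total = R + L = 795 + j91.88 Ω = 800.3∠6.6° Ω.
Step 4 — Source phasor: V = 17.2∠-117.1° V = -7.835 - j15.31 V.
Step 5 — Current: I = V / Z = -0.01192 - j0.01788 A = 0.02149∠-123.7° A.
Step 6 — Complex power: S = V·I* = 0.3672 + j0.04244 VA.
Step 7 — Real power: P = Re(S) = 0.3672 W.
Step 8 — Reactive power: Q = Im(S) = 0.04244 VAR.
Step 9 — Apparent power: |S| = 0.3697 VA.
Step 10 — Power factor: PF = P/|S| = 0.9934 (lagging).

(a) P = 0.3672 W  (b) Q = 0.04244 VAR  (c) S = 0.3697 VA  (d) PF = 0.9934 (lagging)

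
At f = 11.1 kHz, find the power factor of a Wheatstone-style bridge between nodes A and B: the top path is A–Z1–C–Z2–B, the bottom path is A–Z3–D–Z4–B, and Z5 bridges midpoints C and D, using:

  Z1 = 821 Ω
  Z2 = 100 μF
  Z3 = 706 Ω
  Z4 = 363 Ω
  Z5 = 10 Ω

Step 1 — Angular frequency: ω = 2π·f = 2π·1.11e+04 = 6.974e+04 rad/s.
Step 2 — Component impedances:
  Z1: Z = R = 821 Ω
  Z2: Z = 1/(jωC) = -j/(ω·C) = 0 - j0.1434 Ω
  Z3: Z = R = 706 Ω
  Z4: Z = R = 363 Ω
  Z5: Z = R = 10 Ω
Step 3 — Bridge requires nodal analysis (the Z5 bridge couples midpoints C and D, so the two paths cannot be reduced to a simple series/parallel combination). Setting node B to ground and injecting 1 A at node A, the 3-node admittance system at A, C, D solves to V_A = Z_AB = 382.4 - j0.1393 Ω = 382.4∠-0.0° Ω.
Step 4 — Power factor: PF = cos(φ) = Re(Z)/|Z| = 382.4/382.4 = 1.
Step 5 — Type: Im(Z) = -0.1393 ⇒ leading (phase φ = -0.0°).

PF = 1 (leading, φ = -0.0°)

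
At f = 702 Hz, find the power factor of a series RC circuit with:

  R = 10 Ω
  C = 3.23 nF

Step 1 — Angular frequency: ω = 2π·f = 2π·702 = 4411 rad/s.
Step 2 — Component impedances:
  R: Z = R = 10 Ω
  C: Z = 1/(jωC) = -j/(ω·C) = 0 - j7.019e+04 Ω
Step 3 — Series combination: Z_total = R + C = 10 - j7.019e+04 Ω = 7.019e+04∠-90.0° Ω.
Step 4 — Power factor: PF = cos(φ) = Re(Z)/|Z| = 10/7.019e+04 = 0.0001425.
Step 5 — Type: Im(Z) = -7.019e+04 ⇒ leading (phase φ = -90.0°).

PF = 0.0001425 (leading, φ = -90.0°)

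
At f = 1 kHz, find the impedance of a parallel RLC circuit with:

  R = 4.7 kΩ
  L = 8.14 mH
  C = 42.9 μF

Step 1 — Angular frequency: ω = 2π·f = 2π·1000 = 6283 rad/s.
Step 2 — Component impedances:
  R: Z = R = 4700 Ω
  L: Z = jωL = j·6283·0.00814 = 0 + j51.15 Ω
  C: Z = 1/(jωC) = -j/(ω·C) = 0 - j3.71 Ω
Step 3 — Parallel combination: 1/Z_total = 1/R + 1/L + 1/C; Z_total = 0.003404 - j4 Ω = 4∠-90.0° Ω.

Z = 0.003404 - j4 Ω = 4∠-90.0° Ω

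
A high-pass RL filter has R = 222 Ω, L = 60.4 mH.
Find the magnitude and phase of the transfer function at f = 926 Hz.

Step 1 — Angular frequency: ω = 2π·926 = 5818 rad/s.
Step 2 — Transfer function: H(jω) = jωL/(R + jωL).
Step 3 — Numerator jωL = j·351.4; denominator R + jωL = 222 + j351.4.
Step 4 — H = 0.7148 + j0.4515.
Step 5 — Magnitude: |H| = 0.8454 (-1.5 dB); phase: φ = 32.3°.

|H| = 0.8454 (-1.5 dB), φ = 32.3°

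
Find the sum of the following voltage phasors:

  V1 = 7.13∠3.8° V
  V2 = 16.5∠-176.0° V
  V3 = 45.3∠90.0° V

Step 1 — Convert each phasor to rectangular form:
  V1 = 7.13·(cos(3.8°) + j·sin(3.8°)) = 7.114 + j0.4725 V
  V2 = 16.5·(cos(-176.0°) + j·sin(-176.0°)) = -16.46 - j1.151 V
  V3 = 45.3·(cos(90.0°) + j·sin(90.0°)) = 0 + j45.3 V
Step 2 — Sum components: V_total = -9.345 + j44.62 V.
Step 3 — Convert to polar: |V_total| = 45.59 V, ∠V_total = 101.8°.

V_total = 45.59∠101.8° V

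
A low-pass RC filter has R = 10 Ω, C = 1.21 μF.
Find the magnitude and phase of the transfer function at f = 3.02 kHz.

Step 1 — Angular frequency: ω = 2π·3020 = 1.898e+04 rad/s.
Step 2 — Transfer function: H(jω) = 1/(1 + jωRC).
Step 3 — Denominator: 1 + jωRC = 1 + j·1.898e+04·10·1.21e-06 = 1 + j0.2296.
Step 4 — H = 0.9499 - j0.2181.
Step 5 — Magnitude: |H| = 0.9746 (-0.2 dB); phase: φ = -12.9°.

|H| = 0.9746 (-0.2 dB), φ = -12.9°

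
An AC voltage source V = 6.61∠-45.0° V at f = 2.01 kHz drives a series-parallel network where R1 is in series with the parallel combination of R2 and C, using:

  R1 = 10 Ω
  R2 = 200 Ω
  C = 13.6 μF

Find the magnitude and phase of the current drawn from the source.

Step 1 — Angular frequency: ω = 2π·f = 2π·2010 = 1.263e+04 rad/s.
Step 2 — Component impedances:
  R1: Z = R = 10 Ω
  R2: Z = R = 200 Ω
  C: Z = 1/(jωC) = -j/(ω·C) = 0 - j5.822 Ω
Step 3 — Parallel branch: R2 || C = 1/(1/R2 + 1/C) = 0.1693 - j5.817 Ω.
Step 4 — Series with R1: Z_total = R1 + (R2 || C) = 10.17 - j5.817 Ω = 11.72∠-29.8° Ω.
Step 5 — Source phasor: V = 6.61∠-45.0° V = 4.674 - j4.674 V.
Step 6 — Ohm's law: I = V / Z_total = (4.674 - j4.674) / (10.17 - j5.817) = 0.5444 - j0.1482 A.
Step 7 — Convert to polar: |I| = 0.5642 A, ∠I = -15.2°.

I = 0.5642∠-15.2° A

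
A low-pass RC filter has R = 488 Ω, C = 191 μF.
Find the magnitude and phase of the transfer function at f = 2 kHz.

Step 1 — Angular frequency: ω = 2π·2000 = 1.257e+04 rad/s.
Step 2 — Transfer function: H(jω) = 1/(1 + jωRC).
Step 3 — Denominator: 1 + jωRC = 1 + j·1.257e+04·488·0.000191 = 1 + j1171.
Step 4 — H = 7.289e-07 - j0.0008538.
Step 5 — Magnitude: |H| = 0.0008538 (-61.4 dB); phase: φ = -90.0°.

|H| = 0.0008538 (-61.4 dB), φ = -90.0°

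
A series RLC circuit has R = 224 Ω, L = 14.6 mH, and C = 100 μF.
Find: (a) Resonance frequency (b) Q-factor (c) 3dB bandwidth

Step 1 — Resonance condition Im(Z)=0 gives ω₀ = 1/√(LC).
Step 2 — ω₀ = 1/√(0.0146·0.0001) = 827.6 rad/s.
Step 3 — f₀ = ω₀/(2π) = 131.7 Hz.
Step 4 — Series Q: Q = ω₀L/R = 827.6·0.0146/224 = 0.05394.
Step 5 — 3dB bandwidth: Δω = ω₀/Q = 1.534e+04 rad/s; BW = Δω/(2π) = 2442 Hz.

(a) f₀ = 131.7 Hz  (b) Q = 0.05394  (c) BW = 2442 Hz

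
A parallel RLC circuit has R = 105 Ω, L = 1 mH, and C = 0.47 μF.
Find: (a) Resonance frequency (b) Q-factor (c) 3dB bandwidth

Step 1 — Resonance: ω₀ = 1/√(LC) = 1/√(0.001·4.7e-07) = 4.613e+04 rad/s.
Step 2 — f₀ = ω₀/(2π) = 7341 Hz.
Step 3 — Parallel Q: Q = R/(ω₀L) = 105/(4.613e+04·0.001) = 2.276.
Step 4 — Bandwidth: Δω = ω₀/Q = 2.026e+04 rad/s; BW = Δω/(2π) = 3225 Hz.

(a) f₀ = 7341 Hz  (b) Q = 2.276  (c) BW = 3225 Hz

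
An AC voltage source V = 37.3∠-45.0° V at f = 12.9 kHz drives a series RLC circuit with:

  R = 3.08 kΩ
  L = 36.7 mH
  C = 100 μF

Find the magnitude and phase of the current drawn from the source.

Step 1 — Angular frequency: ω = 2π·f = 2π·1.29e+04 = 8.105e+04 rad/s.
Step 2 — Component impedances:
  R: Z = R = 3080 Ω
  L: Z = jωL = j·8.105e+04·0.0367 = 0 + j2975 Ω
  C: Z = 1/(jωC) = -j/(ω·C) = 0 - j0.1234 Ω
Step 3 — Series combination: Z_total = R + L + C = 3080 + j2975 Ω = 4282∠44.0° Ω.
Step 4 — Source phasor: V = 37.3∠-45.0° V = 26.38 - j26.38 V.
Step 5 — Ohm's law: I = V / Z_total = (26.38 - j26.38) / (3080 + j2975) = 0.0001517 - j0.00871 A.
Step 6 — Convert to polar: |I| = 0.008711 A, ∠I = -89.0°.

I = 0.008711∠-89.0° A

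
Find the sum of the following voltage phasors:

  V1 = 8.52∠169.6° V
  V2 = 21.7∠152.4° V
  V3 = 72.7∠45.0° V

Step 1 — Convert each phasor to rectangular form:
  V1 = 8.52·(cos(169.6°) + j·sin(169.6°)) = -8.38 + j1.538 V
  V2 = 21.7·(cos(152.4°) + j·sin(152.4°)) = -19.23 + j10.05 V
  V3 = 72.7·(cos(45.0°) + j·sin(45.0°)) = 51.41 + j51.41 V
Step 2 — Sum components: V_total = 23.8 + j63 V.
Step 3 — Convert to polar: |V_total| = 67.34 V, ∠V_total = 69.3°.

V_total = 67.34∠69.3° V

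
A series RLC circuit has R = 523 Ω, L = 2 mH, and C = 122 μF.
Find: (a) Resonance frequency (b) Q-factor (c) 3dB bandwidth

Step 1 — Resonance: ω₀ = 1/√(LC) = 1/√(0.002·0.000122) = 2024 rad/s.
Step 2 — f₀ = ω₀/(2π) = 322.2 Hz.
Step 3 — Series Q: Q = ω₀L/R = 2024·0.002/523 = 0.007742.
Step 4 — Bandwidth: Δω = ω₀/Q = 2.615e+05 rad/s; BW = Δω/(2π) = 4.162e+04 Hz.

(a) f₀ = 322.2 Hz  (b) Q = 0.007742  (c) BW = 4.162e+04 Hz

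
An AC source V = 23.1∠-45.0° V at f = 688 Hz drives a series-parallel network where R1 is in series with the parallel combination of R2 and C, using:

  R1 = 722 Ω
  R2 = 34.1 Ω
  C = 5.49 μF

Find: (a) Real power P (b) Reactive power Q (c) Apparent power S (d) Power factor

Step 1 — Angular frequency: ω = 2π·f = 2π·688 = 4323 rad/s.
Step 2 — Component impedances:
  R1: Z = R = 722 Ω
  R2: Z = R = 34.1 Ω
  C: Z = 1/(jωC) = -j/(ω·C) = 0 - j42.14 Ω
Step 3 — Parallel branch: R2 || C = 1/(1/R2 + 1/C) = 20.61 - j16.68 Ω.
Step 4 — Series with R1: Z_total = R1 + (R2 || C) = 742.6 - j16.68 Ω = 742.8∠-1.3° Ω.
Step 5 — Source phasor: V = 23.1∠-45.0° V = 16.33 - j16.33 V.
Step 6 — Current: I = V / Z = 0.02248 - j0.02149 A = 0.0311∠-43.7° A.
Step 7 — Complex power: S = V·I* = 0.7182 - j0.01613 VA.
Step 8 — Real power: P = Re(S) = 0.7182 W.
Step 9 — Reactive power: Q = Im(S) = -0.01613 VAR.
Step 10 — Apparent power: |S| = 0.7184 VA.
Step 11 — Power factor: PF = P/|S| = 0.9997 (leading).

(a) P = 0.7182 W  (b) Q = -0.01613 VAR  (c) S = 0.7184 VA  (d) PF = 0.9997 (leading)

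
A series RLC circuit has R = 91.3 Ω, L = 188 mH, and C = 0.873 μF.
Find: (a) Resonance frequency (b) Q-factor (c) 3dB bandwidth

Step 1 — Resonance: ω₀ = 1/√(LC) = 1/√(0.188·8.73e-07) = 2468 rad/s.
Step 2 — f₀ = ω₀/(2π) = 392.9 Hz.
Step 3 — Series Q: Q = ω₀L/R = 2468·0.188/91.3 = 5.083.
Step 4 — Bandwidth: Δω = ω₀/Q = 485.6 rad/s; BW = Δω/(2π) = 77.29 Hz.

(a) f₀ = 392.9 Hz  (b) Q = 5.083  (c) BW = 77.29 Hz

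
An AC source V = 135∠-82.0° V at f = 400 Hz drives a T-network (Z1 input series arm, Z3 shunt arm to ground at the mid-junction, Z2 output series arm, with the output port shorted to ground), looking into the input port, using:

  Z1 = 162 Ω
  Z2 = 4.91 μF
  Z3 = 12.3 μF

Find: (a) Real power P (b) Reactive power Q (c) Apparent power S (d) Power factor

Step 1 — Angular frequency: ω = 2π·f = 2π·400 = 2513 rad/s.
Step 2 — Component impedances:
  Z1: Z = R = 162 Ω
  Z2: Z = 1/(jωC) = -j/(ω·C) = 0 - j81.04 Ω
  Z3: Z = 1/(jωC) = -j/(ω·C) = 0 - j32.35 Ω
Step 3 — With the output port shorted to ground, the output series arm Z2 runs from the junction to ground; the shunt arm Z3 also runs from the junction to ground. They appear in parallel: Z3 || Z2 = 0 - j23.12 Ω.
Step 4 — Series with input arm Z1: Z_in = Z1 + (Z3 || Z2) = 162 - j23.12 Ω = 163.6∠-8.1° Ω.
Step 5 — Source phasor: V = 135∠-82.0° V = 18.79 - j133.7 V.
Step 6 — Current: I = V / Z = 0.2291 - j0.7925 A = 0.825∠-73.9° A.
Step 7 — Complex power: S = V·I* = 110.3 - j15.73 VA.
Step 8 — Real power: P = Re(S) = 110.3 W.
Step 9 — Reactive power: Q = Im(S) = -15.73 VAR.
Step 10 — Apparent power: |S| = 111.4 VA.
Step 11 — Power factor: PF = P/|S| = 0.99 (leading).

(a) P = 110.3 W  (b) Q = -15.73 VAR  (c) S = 111.4 VA  (d) PF = 0.99 (leading)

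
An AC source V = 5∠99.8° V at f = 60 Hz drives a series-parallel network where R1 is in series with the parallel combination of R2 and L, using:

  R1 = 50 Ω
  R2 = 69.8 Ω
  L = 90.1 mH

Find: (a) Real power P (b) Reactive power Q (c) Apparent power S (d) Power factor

Step 1 — Angular frequency: ω = 2π·f = 2π·60 = 377 rad/s.
Step 2 — Component impedances:
  R1: Z = R = 50 Ω
  R2: Z = R = 69.8 Ω
  L: Z = jωL = j·377·0.0901 = 0 + j33.97 Ω
Step 3 — Parallel branch: R2 || L = 1/(1/R2 + 1/L) = 13.36 + j27.46 Ω.
Step 4 — Series with R1: Z_total = R1 + (R2 || L) = 63.36 + j27.46 Ω = 69.06∠23.4° Ω.
Step 5 — Source phasor: V = 5∠99.8° V = -0.851 + j4.927 V.
Step 6 — Current: I = V / Z = 0.01706 + j0.07036 A = 0.0724∠76.4° A.
Step 7 — Complex power: S = V·I* = 0.3321 + j0.144 VA.
Step 8 — Real power: P = Re(S) = 0.3321 W.
Step 9 — Reactive power: Q = Im(S) = 0.144 VAR.
Step 10 — Apparent power: |S| = 0.362 VA.
Step 11 — Power factor: PF = P/|S| = 0.9175 (lagging).

(a) P = 0.3321 W  (b) Q = 0.144 VAR  (c) S = 0.362 VA  (d) PF = 0.9175 (lagging)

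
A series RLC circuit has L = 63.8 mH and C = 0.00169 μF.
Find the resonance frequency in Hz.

Step 1 — Resonance condition Im(Z)=0 gives ω₀ = 1/√(LC).
Step 2 — ω₀ = 1/√(0.0638·1.69e-09) = 9.63e+04 rad/s.
Step 3 — f₀ = ω₀/(2π) = 1.533e+04 Hz.

f₀ = 1.533e+04 Hz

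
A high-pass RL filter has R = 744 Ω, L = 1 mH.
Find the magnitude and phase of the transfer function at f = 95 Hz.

Step 1 — Angular frequency: ω = 2π·95 = 596.9 rad/s.
Step 2 — Transfer function: H(jω) = jωL/(R + jωL).
Step 3 — Numerator jωL = j·0.5969; denominator R + jωL = 744 + j0.5969.
Step 4 — H = 6.437e-07 + j0.0008023.
Step 5 — Magnitude: |H| = 0.0008023 (-61.9 dB); phase: φ = 90.0°.

|H| = 0.0008023 (-61.9 dB), φ = 90.0°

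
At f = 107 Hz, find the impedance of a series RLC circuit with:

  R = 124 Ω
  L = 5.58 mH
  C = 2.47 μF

Step 1 — Angular frequency: ω = 2π·f = 2π·107 = 672.3 rad/s.
Step 2 — Component impedances:
  R: Z = R = 124 Ω
  L: Z = jωL = j·672.3·0.00558 = 0 + j3.751 Ω
  C: Z = 1/(jωC) = -j/(ω·C) = 0 - j602.2 Ω
Step 3 — Series combination: Z_total = R + L + C = 124 - j598.4 Ω = 611.2∠-78.3° Ω.

Z = 124 - j598.4 Ω = 611.2∠-78.3° Ω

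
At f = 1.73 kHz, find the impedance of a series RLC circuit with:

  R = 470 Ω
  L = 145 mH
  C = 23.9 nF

Step 1 — Angular frequency: ω = 2π·f = 2π·1730 = 1.087e+04 rad/s.
Step 2 — Component impedances:
  R: Z = R = 470 Ω
  L: Z = jωL = j·1.087e+04·0.145 = 0 + j1576 Ω
  C: Z = 1/(jωC) = -j/(ω·C) = 0 - j3849 Ω
Step 3 — Series combination: Z_total = R + L + C = 470 - j2273 Ω = 2321∠-78.3° Ω.

Z = 470 - j2273 Ω = 2321∠-78.3° Ω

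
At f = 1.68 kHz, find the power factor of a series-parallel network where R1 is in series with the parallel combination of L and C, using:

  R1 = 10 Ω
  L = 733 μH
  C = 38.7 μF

Step 1 — Angular frequency: ω = 2π·f = 2π·1680 = 1.056e+04 rad/s.
Step 2 — Component impedances:
  R1: Z = R = 10 Ω
  L: Z = jωL = j·1.056e+04·0.000733 = 0 + j7.737 Ω
  C: Z = 1/(jωC) = -j/(ω·C) = 0 - j2.448 Ω
Step 3 — Parallel branch: L || C = 1/(1/L + 1/C) = 0 - j3.581 Ω.
Step 4 — Series with R1: Z_total = R1 + (L || C) = 10 - j3.581 Ω = 10.62∠-19.7° Ω.
Step 5 — Power factor: PF = cos(φ) = Re(Z)/|Z| = 10/10.6218 = 0.9415.
Step 6 — Type: Im(Z) = -3.581 ⇒ leading (phase φ = -19.7°).

PF = 0.9415 (leading, φ = -19.7°)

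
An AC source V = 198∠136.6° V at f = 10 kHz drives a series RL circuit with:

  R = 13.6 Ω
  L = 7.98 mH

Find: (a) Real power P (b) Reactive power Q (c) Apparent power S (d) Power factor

Step 1 — Angular frequency: ω = 2π·f = 2π·1e+04 = 6.283e+04 rad/s.
Step 2 — Component impedances:
  R: Z = R = 13.6 Ω
  L: Z = jωL = j·6.283e+04·0.00798 = 0 + j501.4 Ω
Step 3 — Series combination: Z_total = R + L = 13.6 + j501.4 Ω = 501.6∠88.4° Ω.
Step 4 — Source phasor: V = 198∠136.6° V = -143.9 + j136 V.
Step 5 — Current: I = V / Z = 0.2634 + j0.2941 A = 0.3948∠48.2° A.
Step 6 — Complex power: S = V·I* = 2.119 + j78.13 VA.
Step 7 — Real power: P = Re(S) = 2.119 W.
Step 8 — Reactive power: Q = Im(S) = 78.13 VAR.
Step 9 — Apparent power: |S| = 78.16 VA.
Step 10 — Power factor: PF = P/|S| = 0.02711 (lagging).

(a) P = 2.119 W  (b) Q = 78.13 VAR  (c) S = 78.16 VA  (d) PF = 0.02711 (lagging)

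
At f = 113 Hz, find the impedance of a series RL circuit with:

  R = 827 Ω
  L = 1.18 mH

Step 1 — Angular frequency: ω = 2π·f = 2π·113 = 710 rad/s.
Step 2 — Component impedances:
  R: Z = R = 827 Ω
  L: Z = jωL = j·710·0.00118 = 0 + j0.8378 Ω
Step 3 — Series combination: Z_total = R + L = 827 + j0.8378 Ω = 827∠0.1° Ω.

Z = 827 + j0.8378 Ω = 827∠0.1° Ω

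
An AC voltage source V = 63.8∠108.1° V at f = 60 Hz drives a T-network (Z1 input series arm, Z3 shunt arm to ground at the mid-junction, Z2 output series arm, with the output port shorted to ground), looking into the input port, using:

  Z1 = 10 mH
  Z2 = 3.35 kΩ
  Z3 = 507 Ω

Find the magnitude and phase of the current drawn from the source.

Step 1 — Angular frequency: ω = 2π·f = 2π·60 = 377 rad/s.
Step 2 — Component impedances:
  Z1: Z = jωL = j·377·0.01 = 0 + j3.77 Ω
  Z2: Z = R = 3350 Ω
  Z3: Z = R = 507 Ω
Step 3 — With the output port shorted to ground, the output series arm Z2 runs from the junction to ground; the shunt arm Z3 also runs from the junction to ground. They appear in parallel: Z3 || Z2 = 440.4 Ω.
Step 4 — Series with input arm Z1: Z_in = Z1 + (Z3 || Z2) = 440.4 + j3.77 Ω = 440.4∠0.5° Ω.
Step 5 — Source phasor: V = 63.8∠108.1° V = -19.82 + j60.64 V.
Step 6 — Ohm's law: I = V / Z_total = (-19.82 + j60.64) / (440.4 + j3.77) = -0.04383 + j0.1381 A.
Step 7 — Convert to polar: |I| = 0.1449 A, ∠I = 107.6°.

I = 0.1449∠107.6° A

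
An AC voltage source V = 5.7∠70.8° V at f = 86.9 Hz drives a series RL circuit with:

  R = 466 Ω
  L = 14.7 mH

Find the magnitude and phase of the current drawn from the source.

Step 1 — Angular frequency: ω = 2π·f = 2π·86.9 = 546 rad/s.
Step 2 — Component impedances:
  R: Z = R = 466 Ω
  L: Z = jωL = j·546·0.0147 = 0 + j8.026 Ω
Step 3 — Series combination: Z_total = R + L = 466 + j8.026 Ω = 466.1∠1.0° Ω.
Step 4 — Source phasor: V = 5.7∠70.8° V = 1.875 + j5.383 V.
Step 5 — Ohm's law: I = V / Z_total = (1.875 + j5.383) / (466 + j8.026) = 0.00422 + j0.01148 A.
Step 6 — Convert to polar: |I| = 0.01223 A, ∠I = 69.8°.

I = 0.01223∠69.8° A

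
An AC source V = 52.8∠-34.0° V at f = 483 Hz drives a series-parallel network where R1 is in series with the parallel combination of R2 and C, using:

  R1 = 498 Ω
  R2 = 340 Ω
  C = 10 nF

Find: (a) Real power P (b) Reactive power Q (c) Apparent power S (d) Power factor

Step 1 — Angular frequency: ω = 2π·f = 2π·483 = 3035 rad/s.
Step 2 — Component impedances:
  R1: Z = R = 498 Ω
  R2: Z = R = 340 Ω
  C: Z = 1/(jωC) = -j/(ω·C) = 0 - j3.295e+04 Ω
Step 3 — Parallel branch: R2 || C = 1/(1/R2 + 1/C) = 340 - j3.508 Ω.
Step 4 — Series with R1: Z_total = R1 + (R2 || C) = 838 - j3.508 Ω = 838∠-0.2° Ω.
Step 5 — Source phasor: V = 52.8∠-34.0° V = 43.77 - j29.53 V.
Step 6 — Current: I = V / Z = 0.05238 - j0.03502 A = 0.06301∠-33.8° A.
Step 7 — Complex power: S = V·I* = 3.327 - j0.01393 VA.
Step 8 — Real power: P = Re(S) = 3.327 W.
Step 9 — Reactive power: Q = Im(S) = -0.01393 VAR.
Step 10 — Apparent power: |S| = 3.327 VA.
Step 11 — Power factor: PF = P/|S| = 1 (leading).

(a) P = 3.327 W  (b) Q = -0.01393 VAR  (c) S = 3.327 VA  (d) PF = 1 (leading)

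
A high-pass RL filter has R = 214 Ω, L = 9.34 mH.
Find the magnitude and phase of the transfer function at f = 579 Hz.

Step 1 — Angular frequency: ω = 2π·579 = 3638 rad/s.
Step 2 — Transfer function: H(jω) = jωL/(R + jωL).
Step 3 — Numerator jωL = j·33.98; denominator R + jωL = 214 + j33.98.
Step 4 — H = 0.02459 + j0.1549.
Step 5 — Magnitude: |H| = 0.1568 (-16.1 dB); phase: φ = 81.0°.

|H| = 0.1568 (-16.1 dB), φ = 81.0°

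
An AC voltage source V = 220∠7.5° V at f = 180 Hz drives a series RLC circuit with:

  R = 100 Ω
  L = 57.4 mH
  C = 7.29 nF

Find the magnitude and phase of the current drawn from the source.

Step 1 — Angular frequency: ω = 2π·f = 2π·180 = 1131 rad/s.
Step 2 — Component impedances:
  R: Z = R = 100 Ω
  L: Z = jωL = j·1131·0.0574 = 0 + j64.92 Ω
  C: Z = 1/(jωC) = -j/(ω·C) = 0 - j1.213e+05 Ω
Step 3 — Series combination: Z_total = R + L + C = 100 - j1.212e+05 Ω = 1.212e+05∠-90.0° Ω.
Step 4 — Source phasor: V = 220∠7.5° V = 218.1 + j28.72 V.
Step 5 — Ohm's law: I = V / Z_total = (218.1 + j28.72) / (100 - j1.212e+05) = -0.0002354 + j0.001799 A.
Step 6 — Convert to polar: |I| = 0.001815 A, ∠I = 97.5°.

I = 0.001815∠97.5° A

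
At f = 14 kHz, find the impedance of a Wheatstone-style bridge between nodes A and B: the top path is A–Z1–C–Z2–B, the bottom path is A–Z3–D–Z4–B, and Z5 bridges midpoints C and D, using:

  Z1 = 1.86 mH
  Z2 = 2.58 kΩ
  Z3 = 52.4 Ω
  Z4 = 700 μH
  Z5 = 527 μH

Step 1 — Angular frequency: ω = 2π·f = 2π·1.4e+04 = 8.796e+04 rad/s.
Step 2 — Component impedances:
  Z1: Z = jωL = j·8.796e+04·0.00186 = 0 + j163.6 Ω
  Z2: Z = R = 2580 Ω
  Z3: Z = R = 52.4 Ω
  Z4: Z = jωL = j·8.796e+04·0.0007 = 0 + j61.58 Ω
  Z5: Z = jωL = j·8.796e+04·0.000527 = 0 + j46.36 Ω
Step 3 — Bridge requires nodal analysis (the Z5 bridge couples midpoints C and D, so the two paths cannot be reduced to a simple series/parallel combination). Setting node B to ground and injecting 1 A at node A, the 3-node admittance system at A, C, D solves to V_A = Z_AB = 50.86 + j73.28 Ω = 89.2∠55.2° Ω.

Z = 50.86 + j73.28 Ω = 89.2∠55.2° Ω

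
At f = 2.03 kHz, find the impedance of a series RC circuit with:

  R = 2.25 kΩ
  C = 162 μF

Step 1 — Angular frequency: ω = 2π·f = 2π·2030 = 1.275e+04 rad/s.
Step 2 — Component impedances:
  R: Z = R = 2250 Ω
  C: Z = 1/(jωC) = -j/(ω·C) = 0 - j0.484 Ω
Step 3 — Series combination: Z_total = R + C = 2250 - j0.484 Ω = 2250∠-0.0° Ω.

Z = 2250 - j0.484 Ω = 2250∠-0.0° Ω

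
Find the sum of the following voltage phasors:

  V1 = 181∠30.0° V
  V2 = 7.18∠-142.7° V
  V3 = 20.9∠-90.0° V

Step 1 — Convert each phasor to rectangular form:
  V1 = 181·(cos(30.0°) + j·sin(30.0°)) = 156.8 + j90.5 V
  V2 = 7.18·(cos(-142.7°) + j·sin(-142.7°)) = -5.711 - j4.351 V
  V3 = 20.9·(cos(-90.0°) + j·sin(-90.0°)) = 0 - j20.9 V
Step 2 — Sum components: V_total = 151 + j65.25 V.
Step 3 — Convert to polar: |V_total| = 164.5 V, ∠V_total = 23.4°.

V_total = 164.5∠23.4° V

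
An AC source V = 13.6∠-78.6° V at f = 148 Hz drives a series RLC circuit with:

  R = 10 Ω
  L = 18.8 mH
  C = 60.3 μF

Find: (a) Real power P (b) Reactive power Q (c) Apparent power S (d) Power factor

Step 1 — Angular frequency: ω = 2π·f = 2π·148 = 929.9 rad/s.
Step 2 — Component impedances:
  R: Z = R = 10 Ω
  L: Z = jωL = j·929.9·0.0188 = 0 + j17.48 Ω
  C: Z = 1/(jωC) = -j/(ω·C) = 0 - j17.83 Ω
Step 3 — Series combination: Z_total = R + L + C = 10 - j0.3514 Ω = 10.01∠-2.0° Ω.
Step 4 — Source phasor: V = 13.6∠-78.6° V = 2.688 - j13.33 V.
Step 5 — Current: I = V / Z = 0.3153 - j1.322 A = 1.359∠-76.6° A.
Step 6 — Complex power: S = V·I* = 18.47 - j0.6491 VA.
Step 7 — Real power: P = Re(S) = 18.47 W.
Step 8 — Reactive power: Q = Im(S) = -0.6491 VAR.
Step 9 — Apparent power: |S| = 18.48 VA.
Step 10 — Power factor: PF = P/|S| = 0.9994 (leading).

(a) P = 18.47 W  (b) Q = -0.6491 VAR  (c) S = 18.48 VA  (d) PF = 0.9994 (leading)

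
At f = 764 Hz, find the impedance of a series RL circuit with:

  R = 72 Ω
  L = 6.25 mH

Step 1 — Angular frequency: ω = 2π·f = 2π·764 = 4800 rad/s.
Step 2 — Component impedances:
  R: Z = R = 72 Ω
  L: Z = jωL = j·4800·0.00625 = 0 + j30 Ω
Step 3 — Series combination: Z_total = R + L = 72 + j30 Ω = 78∠22.6° Ω.

Z = 72 + j30 Ω = 78∠22.6° Ω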